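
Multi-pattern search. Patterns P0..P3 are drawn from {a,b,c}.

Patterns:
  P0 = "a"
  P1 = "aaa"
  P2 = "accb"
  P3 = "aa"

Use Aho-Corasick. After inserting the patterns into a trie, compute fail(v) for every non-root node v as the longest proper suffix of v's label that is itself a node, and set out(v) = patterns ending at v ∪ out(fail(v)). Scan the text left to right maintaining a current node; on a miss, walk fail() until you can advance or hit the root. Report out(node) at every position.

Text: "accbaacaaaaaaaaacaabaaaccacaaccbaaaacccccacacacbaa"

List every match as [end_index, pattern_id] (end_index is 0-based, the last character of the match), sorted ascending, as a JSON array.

Build automaton:
Trie (insert patterns):
  n0 'ε': a→1
  n1 'a': a→2 c→4  [P0 ends]
  n2 'aa': a→3  [P3 ends]
  n3 'aaa': ·  [P1 ends]
  n4 'ac': c→5
  n5 'acc': b→6
  n6 'accb': ·  [P2 ends]

BFS fail/out derivation:
  fail(1) 'a': from fail(0)=0 chase 'a': 0 ⇒ 0;  out={0}∪out(0)={0}
  fail(2) 'aa': from fail(1)=0 chase 'a': 0 ⇒ 1;  out={3}∪out(1)={0,3}
  fail(4) 'ac': from fail(1)=0 chase 'c': 0 ⇒ 0;  out=∅∪out(0)=∅
  fail(3) 'aaa': from fail(2)=1 chase 'a': 1 ⇒ 2;  out={1}∪out(2)={0,1,3}
  fail(5) 'acc': from fail(4)=0 chase 'c': 0 ⇒ 0;  out=∅∪out(0)=∅
  fail(6) 'accb': from fail(5)=0 chase 'b': 0 ⇒ 0;  out={2}∪out(0)={2}

Run:
pos 0 'a': at 1  emit P0@[0:0]
pos 1 'c': at 4
pos 2 'c': at 5
pos 3 'b': at 6  emit P2@[0:3]
pos 4 'a': at 1 (fail-walked)  emit P0@[4:4]
pos 5 'a': at 2  emit P0@[5:5],P3@[4:5]
pos 6 'c': at 4 (fail-walked)
pos 7 'a': at 1 (fail-walked)  emit P0@[7:7]
pos 8 'a': at 2  emit P0@[8:8],P3@[7:8]
pos 9 'a': at 3  emit P0@[9:9],P1@[7:9],P3@[8:9]
pos 10 'a': at 3 (fail-walked)  emit P0@[10:10],P1@[8:10],P3@[9:10]
pos 11 'a': at 3 (fail-walked)  emit P0@[11:11],P1@[9:11],P3@[10:11]
pos 12 'a': at 3 (fail-walked)  emit P0@[12:12],P1@[10:12],P3@[11:12]
pos 13 'a': at 3 (fail-walked)  emit P0@[13:13],P1@[11:13],P3@[12:13]
pos 14 'a': at 3 (fail-walked)  emit P0@[14:14],P1@[12:14],P3@[13:14]
pos 15 'a': at 3 (fail-walked)  emit P0@[15:15],P1@[13:15],P3@[14:15]
pos 16 'c': at 4 (fail-walked)
pos 17 'a': at 1 (fail-walked)  emit P0@[17:17]
pos 18 'a': at 2  emit P0@[18:18],P3@[17:18]
pos 19 'b': at 0 (fail-walked)
pos 20 'a': at 1  emit P0@[20:20]
pos 21 'a': at 2  emit P0@[21:21],P3@[20:21]
pos 22 'a': at 3  emit P0@[22:22],P1@[20:22],P3@[21:22]
pos 23 'c': at 4 (fail-walked)
pos 24 'c': at 5
pos 25 'a': at 1 (fail-walked)  emit P0@[25:25]
pos 26 'c': at 4
pos 27 'a': at 1 (fail-walked)  emit P0@[27:27]
pos 28 'a': at 2  emit P0@[28:28],P3@[27:28]
pos 29 'c': at 4 (fail-walked)
pos 30 'c': at 5
pos 31 'b': at 6  emit P2@[28:31]
pos 32 'a': at 1 (fail-walked)  emit P0@[32:32]
pos 33 'a': at 2  emit P0@[33:33],P3@[32:33]
pos 34 'a': at 3  emit P0@[34:34],P1@[32:34],P3@[33:34]
pos 35 'a': at 3 (fail-walked)  emit P0@[35:35],P1@[33:35],P3@[34:35]
pos 36 'c': at 4 (fail-walked)
pos 37 'c': at 5
pos 38 'c': at 0 (fail-walked)
pos 39 'c': at 0
pos 40 'c': at 0
pos 41 'a': at 1  emit P0@[41:41]
pos 42 'c': at 4
pos 43 'a': at 1 (fail-walked)  emit P0@[43:43]
pos 44 'c': at 4
pos 45 'a': at 1 (fail-walked)  emit P0@[45:45]
pos 46 'c': at 4
pos 47 'b': at 0 (fail-walked)
pos 48 'a': at 1  emit P0@[48:48]
pos 49 'a': at 2  emit P0@[49:49],P3@[48:49]

Result: [[0,0],[3,2],[4,0],[5,0],[5,3],[7,0],[8,0],[8,3],[9,0],[9,1],[9,3],[10,0],[10,1],[10,3],[11,0],[11,1],[11,3],[12,0],[12,1],[12,3],[13,0],[13,1],[13,3],[14,0],[14,1],[14,3],[15,0],[15,1],[15,3],[17,0],[18,0],[18,3],[20,0],[21,0],[21,3],[22,0],[22,1],[22,3],[25,0],[27,0],[28,0],[28,3],[31,2],[32,0],[33,0],[33,3],[34,0],[34,1],[34,3],[35,0],[35,1],[35,3],[41,0],[43,0],[45,0],[48,0],[49,0],[49,3]]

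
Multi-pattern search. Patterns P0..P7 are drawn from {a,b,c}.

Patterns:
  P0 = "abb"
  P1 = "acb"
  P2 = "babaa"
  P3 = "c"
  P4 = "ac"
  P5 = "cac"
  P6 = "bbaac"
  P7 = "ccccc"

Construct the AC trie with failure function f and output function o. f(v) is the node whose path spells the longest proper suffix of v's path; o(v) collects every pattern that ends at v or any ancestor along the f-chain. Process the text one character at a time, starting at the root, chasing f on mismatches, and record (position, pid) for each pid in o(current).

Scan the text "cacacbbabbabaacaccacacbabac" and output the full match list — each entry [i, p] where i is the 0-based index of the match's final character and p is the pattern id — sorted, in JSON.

Construct AC machine:
Trie (insert patterns):
  n0 'ε': a→1 b→6 c→11
  n1 'a': b→2 c→4
  n2 'ab': b→3
  n3 'abb': ·  [P0 ends]
  n4 'ac': b→5  [P4 ends]
  n5 'acb': ·  [P1 ends]
  n6 'b': a→7 b→14
  n7 'ba': b→8
  n8 'bab': a→9
  n9 'baba': a→10
  n10 'babaa': ·  [P2 ends]
  n11 'c': a→12 c→18  [P3 ends]
  n12 'ca': c→13
  n13 'cac': ·  [P5 ends]
  n14 'bb': a→15
  n15 'bba': a→16
  n16 'bbaa': c→17
  n17 'bbaac': ·  [P6 ends]
  n18 'cc': c→19
  n19 'ccc': c→20
  n20 'cccc': c→21
  n21 'ccccc': ·  [P7 ends]

BFS fail/out derivation:
  n1('a'): parent n0 fail=0; on 'a' 0 → fail=0;  out ∅∪∅=∅
  n6('b'): parent n0 fail=0; on 'b' 0 → fail=0;  out ∅∪∅=∅
  n11('c'): parent n0 fail=0; on 'c' 0 → fail=0;  out {3}∪∅={3}
  n2('ab'): parent n1 fail=0; on 'b' 0 → fail=6;  out ∅∪∅=∅
  n4('ac'): parent n1 fail=0; on 'c' 0 → fail=11;  out {4}∪{3}={3,4}
  n7('ba'): parent n6 fail=0; on 'a' 0 → fail=1;  out ∅∪∅=∅
  n12('ca'): parent n11 fail=0; on 'a' 0 → fail=1;  out ∅∪∅=∅
  n14('bb'): parent n6 fail=0; on 'b' 0 → fail=6;  out ∅∪∅=∅
  n18('cc'): parent n11 fail=0; on 'c' 0 → fail=11;  out ∅∪{3}={3}
  n3('abb'): parent n2 fail=6; on 'b' 6 → fail=14;  out {0}∪∅={0}
  n5('acb'): parent n4 fail=11; on 'b' 11→0 → fail=6;  out {1}∪∅={1}
  n8('bab'): parent n7 fail=1; on 'b' 1 → fail=2;  out ∅∪∅=∅
  n13('cac'): parent n12 fail=1; on 'c' 1 → fail=4;  out {5}∪{3,4}={3,4,5}
  n15('bba'): parent n14 fail=6; on 'a' 6 → fail=7;  out ∅∪∅=∅
  n19('ccc'): parent n18 fail=11; on 'c' 11 → fail=18;  out ∅∪{3}={3}
  n9('baba'): parent n8 fail=2; on 'a' 2→6 → fail=7;  out ∅∪∅=∅
  n16('bbaa'): parent n15 fail=7; on 'a' 7→1→0 → fail=1;  out ∅∪∅=∅
  n20('cccc'): parent n19 fail=18; on 'c' 18 → fail=19;  out ∅∪{3}={3}
  n10('babaa'): parent n9 fail=7; on 'a' 7→1→0 → fail=1;  out {2}∪∅={2}
  n17('bbaac'): parent n16 fail=1; on 'c' 1 → fail=4;  out {6}∪{3,4}={3,4,6}
  n21('ccccc'): parent n20 fail=19; on 'c' 19 → fail=20;  out {7}∪{3}={3,7}

Scan:
i=0 'c': node 0→11  emit P3@[0:0]
i=1 'a': node 11→12
i=2 'c': node 12→13  emit P3@[2:2],P4@[1:2],P5@[0:2]
i=3 'a': node 13→12 ·f
i=4 'c': node 12→13  emit P3@[4:4],P4@[3:4],P5@[2:4]
i=5 'b': node 13→5 ·f  emit P1@[3:5]
i=6 'b': node 5→14 ·f
i=7 'a': node 14→15
i=8 'b': node 15→8 ·f
i=9 'b': node 8→3 ·f  emit P0@[7:9]
i=10 'a': node 3→15 ·f
i=11 'b': node 15→8 ·f
i=12 'a': node 8→9
i=13 'a': node 9→10  emit P2@[9:13]
i=14 'c': node 10→4 ·f  emit P3@[14:14],P4@[13:14]
i=15 'a': node 4→12 ·f
i=16 'c': node 12→13  emit P3@[16:16],P4@[15:16],P5@[14:16]
i=17 'c': node 13→18 ·f  emit P3@[17:17]
i=18 'a': node 18→12 ·f
i=19 'c': node 12→13  emit P3@[19:19],P4@[18:19],P5@[17:19]
i=20 'a': node 13→12 ·f
i=21 'c': node 12→13  emit P3@[21:21],P4@[20:21],P5@[19:21]
i=22 'b': node 13→5 ·f  emit P1@[20:22]
i=23 'a': node 5→7 ·f
i=24 'b': node 7→8
i=25 'a': node 8→9
i=26 'c': node 9→4 ·f  emit P3@[26:26],P4@[25:26]

Matches: [[0,3],[2,3],[2,4],[2,5],[4,3],[4,4],[4,5],[5,1],[9,0],[13,2],[14,3],[14,4],[16,3],[16,4],[16,5],[17,3],[19,3],[19,4],[19,5],[21,3],[21,4],[21,5],[22,1],[26,3],[26,4]]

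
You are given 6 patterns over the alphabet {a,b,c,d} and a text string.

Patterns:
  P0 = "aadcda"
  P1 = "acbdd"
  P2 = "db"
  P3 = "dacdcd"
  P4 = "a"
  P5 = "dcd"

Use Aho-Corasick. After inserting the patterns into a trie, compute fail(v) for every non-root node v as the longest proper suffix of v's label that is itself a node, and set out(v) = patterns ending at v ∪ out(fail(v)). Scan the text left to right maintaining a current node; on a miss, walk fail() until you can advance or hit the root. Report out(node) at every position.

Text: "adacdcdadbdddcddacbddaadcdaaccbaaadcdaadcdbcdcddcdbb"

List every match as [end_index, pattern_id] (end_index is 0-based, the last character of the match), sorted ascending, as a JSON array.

Construct AC machine:
Trie (insert patterns):
  n0 'ε': a→1 d→11
  n1 'a': a→2 c→7  [P4 ends]
  n2 'aa': d→3
  n3 'aad': c→4
  n4 'aadc': d→5
  n5 'aadcd': a→6
  n6 'aadcda': ·  [P0 ends]
  n7 'ac': b→8
  n8 'acb': d→9
  n9 'acbd': d→10
  n10 'acbdd': ·  [P1 ends]
  n11 'd': a→13 b→12 c→18
  n12 'db': ·  [P2 ends]
  n13 'da': c→14
  n14 'dac': d→15
  n15 'dacd': c→16
  n16 'dacdc': d→17
  n17 'dacdcd': ·  [P3 ends]
  n18 'dc': d→19
  n19 'dcd': ·  [P5 ends]

Failure links (BFS by depth):
  n1('a'): parent n0 fail=0; on 'a' 0 → fail=0;  out {4}∪∅={4}
  n11('d'): parent n0 fail=0; on 'd' 0 → fail=0;  out ∅∪∅=∅
  n2('aa'): parent n1 fail=0; on 'a' 0 → fail=1;  out ∅∪{4}={4}
  n7('ac'): parent n1 fail=0; on 'c' 0 → fail=0;  out ∅∪∅=∅
  n12('db'): parent n11 fail=0; on 'b' 0 → fail=0;  out {2}∪∅={2}
  n13('da'): parent n11 fail=0; on 'a' 0 → fail=1;  out ∅∪{4}={4}
  n18('dc'): parent n11 fail=0; on 'c' 0 → fail=0;  out ∅∪∅=∅
  n3('aad'): parent n2 fail=1; on 'd' 1→0 → fail=11;  out ∅∪∅=∅
  n8('acb'): parent n7 fail=0; on 'b' 0 → fail=0;  out ∅∪∅=∅
  n14('dac'): parent n13 fail=1; on 'c' 1 → fail=7;  out ∅∪∅=∅
  n19('dcd'): parent n18 fail=0; on 'd' 0 → fail=11;  out {5}∪∅={5}
  n4('aadc'): parent n3 fail=11; on 'c' 11 → fail=18;  out ∅∪∅=∅
  n9('acbd'): parent n8 fail=0; on 'd' 0 → fail=11;  out ∅∪∅=∅
  n15('dacd'): parent n14 fail=7; on 'd' 7→0 → fail=11;  out ∅∪∅=∅
  n5('aadcd'): parent n4 fail=18; on 'd' 18 → fail=19;  out ∅∪{5}={5}
  n10('acbdd'): parent n9 fail=11; on 'd' 11→0 → fail=11;  out {1}∪∅={1}
  n16('dacdc'): parent n15 fail=11; on 'c' 11 → fail=18;  out ∅∪∅=∅
  n6('aadcda'): parent n5 fail=19; on 'a' 19→11 → fail=13;  out {0}∪{4}={0,4}
  n17('dacdcd'): parent n16 fail=18; on 'd' 18 → fail=19;  out {3}∪{5}={3,5}

Text stream:
[0] read 'a'  n0⇒n1  → match P4@[0:0]
[1] read 'd'  n1⇒n11 (fail-walked)
[2] read 'a'  n11⇒n13  → match P4@[2:2]
[3] read 'c'  n13⇒n14
[4] read 'd'  n14⇒n15
[5] read 'c'  n15⇒n16
[6] read 'd'  n16⇒n17  → match P3@[1:6],P5@[4:6]
[7] read 'a'  n17⇒n13 (fail-walked)  → match P4@[7:7]
[8] read 'd'  n13⇒n11 (fail-walked)
[9] read 'b'  n11⇒n12  → match P2@[8:9]
[10] read 'd'  n12⇒n11 (fail-walked)
[11] read 'd'  n11⇒n11 (fail-walked)
[12] read 'd'  n11⇒n11 (fail-walked)
[13] read 'c'  n11⇒n18
[14] read 'd'  n18⇒n19  → match P5@[12:14]
[15] read 'd'  n19⇒n11 (fail-walked)
[16] read 'a'  n11⇒n13  → match P4@[16:16]
[17] read 'c'  n13⇒n14
[18] read 'b'  n14⇒n8 (fail-walked)
[19] read 'd'  n8⇒n9
[20] read 'd'  n9⇒n10  → match P1@[16:20]
[21] read 'a'  n10⇒n13 (fail-walked)  → match P4@[21:21]
[22] read 'a'  n13⇒n2 (fail-walked)  → match P4@[22:22]
[23] read 'd'  n2⇒n3
[24] read 'c'  n3⇒n4
[25] read 'd'  n4⇒n5  → match P5@[23:25]
[26] read 'a'  n5⇒n6  → match P0@[21:26],P4@[26:26]
[27] read 'a'  n6⇒n2 (fail-walked)  → match P4@[27:27]
[28] read 'c'  n2⇒n7 (fail-walked)
[29] read 'c'  n7⇒n0 (fail-walked)
[30] read 'b'  n0⇒n0
[31] read 'a'  n0⇒n1  → match P4@[31:31]
[32] read 'a'  n1⇒n2  → match P4@[32:32]
[33] read 'a'  n2⇒n2 (fail-walked)  → match P4@[33:33]
[34] read 'd'  n2⇒n3
[35] read 'c'  n3⇒n4
[36] read 'd'  n4⇒n5  → match P5@[34:36]
[37] read 'a'  n5⇒n6  → match P0@[32:37],P4@[37:37]
[38] read 'a'  n6⇒n2 (fail-walked)  → match P4@[38:38]
[39] read 'd'  n2⇒n3
[40] read 'c'  n3⇒n4
[41] read 'd'  n4⇒n5  → match P5@[39:41]
[42] read 'b'  n5⇒n12 (fail-walked)  → match P2@[41:42]
[43] read 'c'  n12⇒n0 (fail-walked)
[44] read 'd'  n0⇒n11
[45] read 'c'  n11⇒n18
[46] read 'd'  n18⇒n19  → match P5@[44:46]
[47] read 'd'  n19⇒n11 (fail-walked)
[48] read 'c'  n11⇒n18
[49] read 'd'  n18⇒n19  → match P5@[47:49]
[50] read 'b'  n19⇒n12 (fail-walked)  → match P2@[49:50]
[51] read 'b'  n12⇒n0 (fail-walked)

Matches: [[0,4],[2,4],[6,3],[6,5],[7,4],[9,2],[14,5],[16,4],[20,1],[21,4],[22,4],[25,5],[26,0],[26,4],[27,4],[31,4],[32,4],[33,4],[36,5],[37,0],[37,4],[38,4],[41,5],[42,2],[46,5],[49,5],[50,2]]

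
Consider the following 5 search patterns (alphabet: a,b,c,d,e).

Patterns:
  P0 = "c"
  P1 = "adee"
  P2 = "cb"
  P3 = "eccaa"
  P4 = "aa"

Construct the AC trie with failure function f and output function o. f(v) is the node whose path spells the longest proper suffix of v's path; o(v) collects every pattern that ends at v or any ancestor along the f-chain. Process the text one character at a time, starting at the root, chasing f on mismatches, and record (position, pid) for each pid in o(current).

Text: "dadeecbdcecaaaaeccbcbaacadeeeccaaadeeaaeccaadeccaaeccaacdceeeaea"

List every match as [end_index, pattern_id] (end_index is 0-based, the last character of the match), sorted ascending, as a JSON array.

Construct AC machine:
Trie (insert patterns):
  n0 'ε': a→2 c→1 e→7
  n1 'c': b→6  [P0 ends]
  n2 'a': a→12 d→3
  n3 'ad': e→4
  n4 'ade': e→5
  n5 'adee': ·  [P1 ends]
  n6 'cb': ·  [P2 ends]
  n7 'e': c→8
  n8 'ec': c→9
  n9 'ecc': a→10
  n10 'ecca': a→11
  n11 'eccaa': ·  [P3 ends]
  n12 'aa': ·  [P4 ends]

Failure links (BFS by depth):
  fail(1) 'c': from fail(0)=0 chase 'c': 0 ⇒ 0;  out={0}∪out(0)={0}
  fail(2) 'a': from fail(0)=0 chase 'a': 0 ⇒ 0;  out=∅∪out(0)=∅
  fail(7) 'e': from fail(0)=0 chase 'e': 0 ⇒ 0;  out=∅∪out(0)=∅
  fail(3) 'ad': from fail(2)=0 chase 'd': 0 ⇒ 0;  out=∅∪out(0)=∅
  fail(6) 'cb': from fail(1)=0 chase 'b': 0 ⇒ 0;  out={2}∪out(0)={2}
  fail(8) 'ec': from fail(7)=0 chase 'c': 0 ⇒ 1;  out=∅∪out(1)={0}
  fail(12) 'aa': from fail(2)=0 chase 'a': 0 ⇒ 2;  out={4}∪out(2)={4}
  fail(4) 'ade': from fail(3)=0 chase 'e': 0 ⇒ 7;  out=∅∪out(7)=∅
  fail(9) 'ecc': from fail(8)=1 chase 'c': 1→0 ⇒ 1;  out=∅∪out(1)={0}
  fail(5) 'adee': from fail(4)=7 chase 'e': 7→0 ⇒ 7;  out={1}∪out(7)={1}
  fail(10) 'ecca': from fail(9)=1 chase 'a': 1→0 ⇒ 2;  out=∅∪out(2)=∅
  fail(11) 'eccaa': from fail(10)=2 chase 'a': 2 ⇒ 12;  out={3}∪out(12)={3,4}

Scan:
[0] read 'd'  n0⇒n0
[1] read 'a'  n0⇒n2
[2] read 'd'  n2⇒n3
[3] read 'e'  n3⇒n4
[4] read 'e'  n4⇒n5  → match P1@[1:4]
[5] read 'c'  n5⇒n8 ·f  → match P0@[5:5]
[6] read 'b'  n8⇒n6 ·f  → match P2@[5:6]
[7] read 'd'  n6⇒n0 ·f
[8] read 'c'  n0⇒n1  → match P0@[8:8]
[9] read 'e'  n1⇒n7 ·f
[10] read 'c'  n7⇒n8  → match P0@[10:10]
[11] read 'a'  n8⇒n2 ·f
[12] read 'a'  n2⇒n12  → match P4@[11:12]
[13] read 'a'  n12⇒n12 ·f  → match P4@[12:13]
[14] read 'a'  n12⇒n12 ·f  → match P4@[13:14]
[15] read 'e'  n12⇒n7 ·f
[16] read 'c'  n7⇒n8  → match P0@[16:16]
[17] read 'c'  n8⇒n9  → match P0@[17:17]
[18] read 'b'  n9⇒n6 ·f  → match P2@[17:18]
[19] read 'c'  n6⇒n1 ·f  → match P0@[19:19]
[20] read 'b'  n1⇒n6  → match P2@[19:20]
[21] read 'a'  n6⇒n2 ·f
[22] read 'a'  n2⇒n12  → match P4@[21:22]
[23] read 'c'  n12⇒n1 ·f  → match P0@[23:23]
[24] read 'a'  n1⇒n2 ·f
[25] read 'd'  n2⇒n3
[26] read 'e'  n3⇒n4
[27] read 'e'  n4⇒n5  → match P1@[24:27]
[28] read 'e'  n5⇒n7 ·f
[29] read 'c'  n7⇒n8  → match P0@[29:29]
[30] read 'c'  n8⇒n9  → match P0@[30:30]
[31] read 'a'  n9⇒n10
[32] read 'a'  n10⇒n11  → match P3@[28:32],P4@[31:32]
[33] read 'a'  n11⇒n12 ·f  → match P4@[32:33]
[34] read 'd'  n12⇒n3 ·f
[35] read 'e'  n3⇒n4
[36] read 'e'  n4⇒n5  → match P1@[33:36]
[37] read 'a'  n5⇒n2 ·f
[38] read 'a'  n2⇒n12  → match P4@[37:38]
[39] read 'e'  n12⇒n7 ·f
[40] read 'c'  n7⇒n8  → match P0@[40:40]
[41] read 'c'  n8⇒n9  → match P0@[41:41]
[42] read 'a'  n9⇒n10
[43] read 'a'  n10⇒n11  → match P3@[39:43],P4@[42:43]
[44] read 'd'  n11⇒n3 ·f
[45] read 'e'  n3⇒n4
[46] read 'c'  n4⇒n8 ·f  → match P0@[46:46]
[47] read 'c'  n8⇒n9  → match P0@[47:47]
[48] read 'a'  n9⇒n10
[49] read 'a'  n10⇒n11  → match P3@[45:49],P4@[48:49]
[50] read 'e'  n11⇒n7 ·f
[51] read 'c'  n7⇒n8  → match P0@[51:51]
[52] read 'c'  n8⇒n9  → match P0@[52:52]
[53] read 'a'  n9⇒n10
[54] read 'a'  n10⇒n11  → match P3@[50:54],P4@[53:54]
[55] read 'c'  n11⇒n1 ·f  → match P0@[55:55]
[56] read 'd'  n1⇒n0 ·f
[57] read 'c'  n0⇒n1  → match P0@[57:57]
[58] read 'e'  n1⇒n7 ·f
[59] read 'e'  n7⇒n7 ·f
[60] read 'e'  n7⇒n7 ·f
[61] read 'a'  n7⇒n2 ·f
[62] read 'e'  n2⇒n7 ·f
[63] read 'a'  n7⇒n2 ·f

All matches (sorted): [[4,1],[5,0],[6,2],[8,0],[10,0],[12,4],[13,4],[14,4],[16,0],[17,0],[18,2],[19,0],[20,2],[22,4],[23,0],[27,1],[29,0],[30,0],[32,3],[32,4],[33,4],[36,1],[38,4],[40,0],[41,0],[43,3],[43,4],[46,0],[47,0],[49,3],[49,4],[51,0],[52,0],[54,3],[54,4],[55,0],[57,0]]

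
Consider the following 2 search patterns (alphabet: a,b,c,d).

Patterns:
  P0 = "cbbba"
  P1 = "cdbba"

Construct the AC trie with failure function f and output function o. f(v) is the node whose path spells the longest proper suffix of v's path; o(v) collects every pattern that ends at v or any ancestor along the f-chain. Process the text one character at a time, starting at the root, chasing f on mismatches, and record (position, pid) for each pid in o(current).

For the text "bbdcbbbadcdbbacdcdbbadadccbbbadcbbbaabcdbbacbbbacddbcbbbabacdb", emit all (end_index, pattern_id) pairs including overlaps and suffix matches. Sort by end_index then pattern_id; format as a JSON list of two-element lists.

Build:
Trie nodes:
  n0 'ε': c→1
  n1 'c': b→2 d→6
  n2 'cb': b→3
  n3 'cbb': b→4
  n4 'cbbb': a→5
  n5 'cbbba': ·  [P0 ends]
  n6 'cd': b→7
  n7 'cdb': b→8
  n8 'cdbb': a→9
  n9 'cdbba': ·  [P1 ends]

BFS fail/out derivation:
  fail(1) 'c': from fail(0)=0 chase 'c': 0 ⇒ 0;  out=∅∪out(0)=∅
  fail(2) 'cb': from fail(1)=0 chase 'b': 0 ⇒ 0;  out=∅∪out(0)=∅
  fail(6) 'cd': from fail(1)=0 chase 'd': 0 ⇒ 0;  out=∅∪out(0)=∅
  fail(3) 'cbb': from fail(2)=0 chase 'b': 0 ⇒ 0;  out=∅∪out(0)=∅
  fail(7) 'cdb': from fail(6)=0 chase 'b': 0 ⇒ 0;  out=∅∪out(0)=∅
  fail(4) 'cbbb': from fail(3)=0 chase 'b': 0 ⇒ 0;  out=∅∪out(0)=∅
  fail(8) 'cdbb': from fail(7)=0 chase 'b': 0 ⇒ 0;  out=∅∪out(0)=∅
  fail(5) 'cbbba': from fail(4)=0 chase 'a': 0 ⇒ 0;  out={0}∪out(0)={0}
  fail(9) 'cdbba': from fail(8)=0 chase 'a': 0 ⇒ 0;  out={1}∪out(0)={1}

Scan:
pos 0 'b': at 0
pos 1 'b': at 0
pos 2 'd': at 0
pos 3 'c': at 1
pos 4 'b': at 2
pos 5 'b': at 3
pos 6 'b': at 4
pos 7 'a': at 5  ** P0@[3:7]
pos 8 'd': at 0 (fail-walked)
pos 9 'c': at 1
pos 10 'd': at 6
pos 11 'b': at 7
pos 12 'b': at 8
pos 13 'a': at 9  ** P1@[9:13]
pos 14 'c': at 1 (fail-walked)
pos 15 'd': at 6
pos 16 'c': at 1 (fail-walked)
pos 17 'd': at 6
pos 18 'b': at 7
pos 19 'b': at 8
pos 20 'a': at 9  ** P1@[16:20]
pos 21 'd': at 0 (fail-walked)
pos 22 'a': at 0
pos 23 'd': at 0
pos 24 'c': at 1
pos 25 'c': at 1 (fail-walked)
pos 26 'b': at 2
pos 27 'b': at 3
pos 28 'b': at 4
pos 29 'a': at 5  ** P0@[25:29]
pos 30 'd': at 0 (fail-walked)
pos 31 'c': at 1
pos 32 'b': at 2
pos 33 'b': at 3
pos 34 'b': at 4
pos 35 'a': at 5  ** P0@[31:35]
pos 36 'a': at 0 (fail-walked)
pos 37 'b': at 0
pos 38 'c': at 1
pos 39 'd': at 6
pos 40 'b': at 7
pos 41 'b': at 8
pos 42 'a': at 9  ** P1@[38:42]
pos 43 'c': at 1 (fail-walked)
pos 44 'b': at 2
pos 45 'b': at 3
pos 46 'b': at 4
pos 47 'a': at 5  ** P0@[43:47]
pos 48 'c': at 1 (fail-walked)
pos 49 'd': at 6
pos 50 'd': at 0 (fail-walked)
pos 51 'b': at 0
pos 52 'c': at 1
pos 53 'b': at 2
pos 54 'b': at 3
pos 55 'b': at 4
pos 56 'a': at 5  ** P0@[52:56]
pos 57 'b': at 0 (fail-walked)
pos 58 'a': at 0
pos 59 'c': at 1
pos 60 'd': at 6
pos 61 'b': at 7

All matches (sorted): [[7,0],[13,1],[20,1],[29,0],[35,0],[42,1],[47,0],[56,0]]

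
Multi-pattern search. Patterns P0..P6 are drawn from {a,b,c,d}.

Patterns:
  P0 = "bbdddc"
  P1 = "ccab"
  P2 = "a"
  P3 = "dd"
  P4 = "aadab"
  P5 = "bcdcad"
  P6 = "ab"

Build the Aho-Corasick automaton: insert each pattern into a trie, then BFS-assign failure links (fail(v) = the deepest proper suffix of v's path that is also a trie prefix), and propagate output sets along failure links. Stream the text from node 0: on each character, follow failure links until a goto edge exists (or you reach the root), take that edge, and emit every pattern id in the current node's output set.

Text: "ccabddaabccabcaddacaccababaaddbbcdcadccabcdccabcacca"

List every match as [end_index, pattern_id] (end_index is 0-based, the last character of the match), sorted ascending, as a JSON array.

Build:
Trie (insert patterns):
  n0 'ε': a→11 b→1 c→7 d→12
  n1 'b': b→2 c→18
  n2 'bb': d→3
  n3 'bbd': d→4
  n4 'bbdd': d→5
  n5 'bbddd': c→6
  n6 'bbdddc': ·  [P0 ends]
  n7 'c': c→8
  n8 'cc': a→9
  n9 'cca': b→10
  n10 'ccab': ·  [P1 ends]
  n11 'a': a→14 b→23  [P2 ends]
  n12 'd': d→13
  n13 'dd': ·  [P3 ends]
  n14 'aa': d→15
  n15 'aad': a→16
  n16 'aada': b→17
  n17 'aadab': ·  [P4 ends]
  n18 'bc': d→19
  n19 'bcd': c→20
  n20 'bcdc': a→21
  n21 'bcdca': d→22
  n22 'bcdcad': ·  [P5 ends]
  n23 'ab': ·  [P6 ends]

Failure links (BFS by depth):
  fail(1) 'b': from fail(0)=0 chase 'b': 0 ⇒ 0;  out=∅∪out(0)=∅
  fail(7) 'c': from fail(0)=0 chase 'c': 0 ⇒ 0;  out=∅∪out(0)=∅
  fail(11) 'a': from fail(0)=0 chase 'a': 0 ⇒ 0;  out={2}∪out(0)={2}
  fail(12) 'd': from fail(0)=0 chase 'd': 0 ⇒ 0;  out=∅∪out(0)=∅
  fail(2) 'bb': from fail(1)=0 chase 'b': 0 ⇒ 1;  out=∅∪out(1)=∅
  fail(8) 'cc': from fail(7)=0 chase 'c': 0 ⇒ 7;  out=∅∪out(7)=∅
  fail(13) 'dd': from fail(12)=0 chase 'd': 0 ⇒ 12;  out={3}∪out(12)={3}
  fail(14) 'aa': from fail(11)=0 chase 'a': 0 ⇒ 11;  out=∅∪out(11)={2}
  fail(18) 'bc': from fail(1)=0 chase 'c': 0 ⇒ 7;  out=∅∪out(7)=∅
  fail(23) 'ab': from fail(11)=0 chase 'b': 0 ⇒ 1;  out={6}∪out(1)={6}
  fail(3) 'bbd': from fail(2)=1 chase 'd': 1→0 ⇒ 12;  out=∅∪out(12)=∅
  fail(9) 'cca': from fail(8)=7 chase 'a': 7→0 ⇒ 11;  out=∅∪out(11)={2}
  fail(15) 'aad': from fail(14)=11 chase 'd': 11→0 ⇒ 12;  out=∅∪out(12)=∅
  fail(19) 'bcd': from fail(18)=7 chase 'd': 7→0 ⇒ 12;  out=∅∪out(12)=∅
  fail(4) 'bbdd': from fail(3)=12 chase 'd': 12 ⇒ 13;  out=∅∪out(13)={3}
  fail(10) 'ccab': from fail(9)=11 chase 'b': 11 ⇒ 23;  out={1}∪out(23)={1,6}
  fail(16) 'aada': from fail(15)=12 chase 'a': 12→0 ⇒ 11;  out=∅∪out(11)={2}
  fail(20) 'bcdc': from fail(19)=12 chase 'c': 12→0 ⇒ 7;  out=∅∪out(7)=∅
  fail(5) 'bbddd': from fail(4)=13 chase 'd': 13→12 ⇒ 13;  out=∅∪out(13)={3}
  fail(17) 'aadab': from fail(16)=11 chase 'b': 11 ⇒ 23;  out={4}∪out(23)={4,6}
  fail(21) 'bcdca': from fail(20)=7 chase 'a': 7→0 ⇒ 11;  out=∅∪out(11)={2}
  fail(6) 'bbdddc': from fail(5)=13 chase 'c': 13→12→0 ⇒ 7;  out={0}∪out(7)={0}
  fail(22) 'bcdcad': from fail(21)=11 chase 'd': 11→0 ⇒ 12;  out={5}∪out(12)={5}

Scan:
[0] read 'c'  n0⇒n7
[1] read 'c'  n7⇒n8
[2] read 'a'  n8⇒n9  → match P2@[2:2]
[3] read 'b'  n9⇒n10  → match P1@[0:3],P6@[2:3]
[4] read 'd'  n10⇒n12 (fail-walked)
[5] read 'd'  n12⇒n13  → match P3@[4:5]
[6] read 'a'  n13⇒n11 (fail-walked)  → match P2@[6:6]
[7] read 'a'  n11⇒n14  → match P2@[7:7]
[8] read 'b'  n14⇒n23 (fail-walked)  → match P6@[7:8]
[9] read 'c'  n23⇒n18 (fail-walked)
[10] read 'c'  n18⇒n8 (fail-walked)
[11] read 'a'  n8⇒n9  → match P2@[11:11]
[12] read 'b'  n9⇒n10  → match P1@[9:12],P6@[11:12]
[13] read 'c'  n10⇒n18 (fail-walked)
[14] read 'a'  n18⇒n11 (fail-walked)  → match P2@[14:14]
[15] read 'd'  n11⇒n12 (fail-walked)
[16] read 'd'  n12⇒n13  → match P3@[15:16]
[17] read 'a'  n13⇒n11 (fail-walked)  → match P2@[17:17]
[18] read 'c'  n11⇒n7 (fail-walked)
[19] read 'a'  n7⇒n11 (fail-walked)  → match P2@[19:19]
[20] read 'c'  n11⇒n7 (fail-walked)
[21] read 'c'  n7⇒n8
[22] read 'a'  n8⇒n9  → match P2@[22:22]
[23] read 'b'  n9⇒n10  → match P1@[20:23],P6@[22:23]
[24] read 'a'  n10⇒n11 (fail-walked)  → match P2@[24:24]
[25] read 'b'  n11⇒n23  → match P6@[24:25]
[26] read 'a'  n23⇒n11 (fail-walked)  → match P2@[26:26]
[27] read 'a'  n11⇒n14  → match P2@[27:27]
[28] read 'd'  n14⇒n15
[29] read 'd'  n15⇒n13 (fail-walked)  → match P3@[28:29]
[30] read 'b'  n13⇒n1 (fail-walked)
[31] read 'b'  n1⇒n2
[32] read 'c'  n2⇒n18 (fail-walked)
[33] read 'd'  n18⇒n19
[34] read 'c'  n19⇒n20
[35] read 'a'  n20⇒n21  → match P2@[35:35]
[36] read 'd'  n21⇒n22  → match P5@[31:36]
[37] read 'c'  n22⇒n7 (fail-walked)
[38] read 'c'  n7⇒n8
[39] read 'a'  n8⇒n9  → match P2@[39:39]
[40] read 'b'  n9⇒n10  → match P1@[37:40],P6@[39:40]
[41] read 'c'  n10⇒n18 (fail-walked)
[42] read 'd'  n18⇒n19
[43] read 'c'  n19⇒n20
[44] read 'c'  n20⇒n8 (fail-walked)
[45] read 'a'  n8⇒n9  → match P2@[45:45]
[46] read 'b'  n9⇒n10  → match P1@[43:46],P6@[45:46]
[47] read 'c'  n10⇒n18 (fail-walked)
[48] read 'a'  n18⇒n11 (fail-walked)  → match P2@[48:48]
[49] read 'c'  n11⇒n7 (fail-walked)
[50] read 'c'  n7⇒n8
[51] read 'a'  n8⇒n9  → match P2@[51:51]

Matches: [[2,2],[3,1],[3,6],[5,3],[6,2],[7,2],[8,6],[11,2],[12,1],[12,6],[14,2],[16,3],[17,2],[19,2],[22,2],[23,1],[23,6],[24,2],[25,6],[26,2],[27,2],[29,3],[35,2],[36,5],[39,2],[40,1],[40,6],[45,2],[46,1],[46,6],[48,2],[51,2]]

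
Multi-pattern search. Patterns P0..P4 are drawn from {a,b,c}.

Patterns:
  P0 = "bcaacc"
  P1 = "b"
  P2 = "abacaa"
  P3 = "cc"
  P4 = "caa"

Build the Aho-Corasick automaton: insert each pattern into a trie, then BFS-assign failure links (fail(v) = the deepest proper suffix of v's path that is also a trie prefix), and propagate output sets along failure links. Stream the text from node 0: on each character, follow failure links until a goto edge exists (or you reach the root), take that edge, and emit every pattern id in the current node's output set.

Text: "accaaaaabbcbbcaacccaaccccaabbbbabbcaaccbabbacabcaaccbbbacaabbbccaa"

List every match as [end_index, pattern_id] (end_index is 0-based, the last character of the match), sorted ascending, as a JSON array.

Construct AC machine:
Trie (insert patterns):
  n0 'ε': a→7 b→1 c→13
  n1 'b': c→2  [P1 ends]
  n2 'bc': a→3
  n3 'bca': a→4
  n4 'bcaa': c→5
  n5 'bcaac': c→6
  n6 'bcaacc': ·  [P0 ends]
  n7 'a': b→8
  n8 'ab': a→9
  n9 'aba': c→10
  n10 'abac': a→11
  n11 'abaca': a→12
  n12 'abacaa': ·  [P2 ends]
  n13 'c': a→15 c→14
  n14 'cc': ·  [P3 ends]
  n15 'ca': a→16
  n16 'caa': ·  [P4 ends]

BFS fail/out derivation:
  n1('b'): parent n0 fail=0; on 'b' 0 → fail=0;  out {1}∪∅={1}
  n7('a'): parent n0 fail=0; on 'a' 0 → fail=0;  out ∅∪∅=∅
  n13('c'): parent n0 fail=0; on 'c' 0 → fail=0;  out ∅∪∅=∅
  n2('bc'): parent n1 fail=0; on 'c' 0 → fail=13;  out ∅∪∅=∅
  n8('ab'): parent n7 fail=0; on 'b' 0 → fail=1;  out ∅∪{1}={1}
  n14('cc'): parent n13 fail=0; on 'c' 0 → fail=13;  out {3}∪∅={3}
  n15('ca'): parent n13 fail=0; on 'a' 0 → fail=7;  out ∅∪∅=∅
  n3('bca'): parent n2 fail=13; on 'a' 13 → fail=15;  out ∅∪∅=∅
  n9('aba'): parent n8 fail=1; on 'a' 1→0 → fail=7;  out ∅∪∅=∅
  n16('caa'): parent n15 fail=7; on 'a' 7→0 → fail=7;  out {4}∪∅={4}
  n4('bcaa'): parent n3 fail=15; on 'a' 15 → fail=16;  out ∅∪{4}={4}
  n10('abac'): parent n9 fail=7; on 'c' 7→0 → fail=13;  out ∅∪∅=∅
  n5('bcaac'): parent n4 fail=16; on 'c' 16→7→0 → fail=13;  out ∅∪∅=∅
  n11('abaca'): parent n10 fail=13; on 'a' 13 → fail=15;  out ∅∪∅=∅
  n6('bcaacc'): parent n5 fail=13; on 'c' 13 → fail=14;  out {0}∪{3}={0,3}
  n12('abacaa'): parent n11 fail=15; on 'a' 15 → fail=16;  out {2}∪{4}={2,4}

Text stream:
[0] read 'a'  n0⇒n7
[1] read 'c'  n7⇒n13 (fail-walked)
[2] read 'c'  n13⇒n14  emit P3@[1:2]
[3] read 'a'  n14⇒n15 (fail-walked)
[4] read 'a'  n15⇒n16  emit P4@[2:4]
[5] read 'a'  n16⇒n7 (fail-walked)
[6] read 'a'  n7⇒n7 (fail-walked)
[7] read 'a'  n7⇒n7 (fail-walked)
[8] read 'b'  n7⇒n8  emit P1@[8:8]
[9] read 'b'  n8⇒n1 (fail-walked)  emit P1@[9:9]
[10] read 'c'  n1⇒n2
[11] read 'b'  n2⇒n1 (fail-walked)  emit P1@[11:11]
[12] read 'b'  n1⇒n1 (fail-walked)  emit P1@[12:12]
[13] read 'c'  n1⇒n2
[14] read 'a'  n2⇒n3
[15] read 'a'  n3⇒n4  emit P4@[13:15]
[16] read 'c'  n4⇒n5
[17] read 'c'  n5⇒n6  emit P0@[12:17],P3@[16:17]
[18] read 'c'  n6⇒n14 (fail-walked)  emit P3@[17:18]
[19] read 'a'  n14⇒n15 (fail-walked)
[20] read 'a'  n15⇒n16  emit P4@[18:20]
[21] read 'c'  n16⇒n13 (fail-walked)
[22] read 'c'  n13⇒n14  emit P3@[21:22]
[23] read 'c'  n14⇒n14 (fail-walked)  emit P3@[22:23]
[24] read 'c'  n14⇒n14 (fail-walked)  emit P3@[23:24]
[25] read 'a'  n14⇒n15 (fail-walked)
[26] read 'a'  n15⇒n16  emit P4@[24:26]
[27] read 'b'  n16⇒n8 (fail-walked)  emit P1@[27:27]
[28] read 'b'  n8⇒n1 (fail-walked)  emit P1@[28:28]
[29] read 'b'  n1⇒n1 (fail-walked)  emit P1@[29:29]
[30] read 'b'  n1⇒n1 (fail-walked)  emit P1@[30:30]
[31] read 'a'  n1⇒n7 (fail-walked)
[32] read 'b'  n7⇒n8  emit P1@[32:32]
[33] read 'b'  n8⇒n1 (fail-walked)  emit P1@[33:33]
[34] read 'c'  n1⇒n2
[35] read 'a'  n2⇒n3
[36] read 'a'  n3⇒n4  emit P4@[34:36]
[37] read 'c'  n4⇒n5
[38] read 'c'  n5⇒n6  emit P0@[33:38],P3@[37:38]
[39] read 'b'  n6⇒n1 (fail-walked)  emit P1@[39:39]
[40] read 'a'  n1⇒n7 (fail-walked)
[41] read 'b'  n7⇒n8  emit P1@[41:41]
[42] read 'b'  n8⇒n1 (fail-walked)  emit P1@[42:42]
[43] read 'a'  n1⇒n7 (fail-walked)
[44] read 'c'  n7⇒n13 (fail-walked)
[45] read 'a'  n13⇒n15
[46] read 'b'  n15⇒n8 (fail-walked)  emit P1@[46:46]
[47] read 'c'  n8⇒n2 (fail-walked)
[48] read 'a'  n2⇒n3
[49] read 'a'  n3⇒n4  emit P4@[47:49]
[50] read 'c'  n4⇒n5
[51] read 'c'  n5⇒n6  emit P0@[46:51],P3@[50:51]
[52] read 'b'  n6⇒n1 (fail-walked)  emit P1@[52:52]
[53] read 'b'  n1⇒n1 (fail-walked)  emit P1@[53:53]
[54] read 'b'  n1⇒n1 (fail-walked)  emit P1@[54:54]
[55] read 'a'  n1⇒n7 (fail-walked)
[56] read 'c'  n7⇒n13 (fail-walked)
[57] read 'a'  n13⇒n15
[58] read 'a'  n15⇒n16  emit P4@[56:58]
[59] read 'b'  n16⇒n8 (fail-walked)  emit P1@[59:59]
[60] read 'b'  n8⇒n1 (fail-walked)  emit P1@[60:60]
[61] read 'b'  n1⇒n1 (fail-walked)  emit P1@[61:61]
[62] read 'c'  n1⇒n2
[63] read 'c'  n2⇒n14 (fail-walked)  emit P3@[62:63]
[64] read 'a'  n14⇒n15 (fail-walked)
[65] read 'a'  n15⇒n16  emit P4@[63:65]

Matches: [[2,3],[4,4],[8,1],[9,1],[11,1],[12,1],[15,4],[17,0],[17,3],[18,3],[20,4],[22,3],[23,3],[24,3],[26,4],[27,1],[28,1],[29,1],[30,1],[32,1],[33,1],[36,4],[38,0],[38,3],[39,1],[41,1],[42,1],[46,1],[49,4],[51,0],[51,3],[52,1],[53,1],[54,1],[58,4],[59,1],[60,1],[61,1],[63,3],[65,4]]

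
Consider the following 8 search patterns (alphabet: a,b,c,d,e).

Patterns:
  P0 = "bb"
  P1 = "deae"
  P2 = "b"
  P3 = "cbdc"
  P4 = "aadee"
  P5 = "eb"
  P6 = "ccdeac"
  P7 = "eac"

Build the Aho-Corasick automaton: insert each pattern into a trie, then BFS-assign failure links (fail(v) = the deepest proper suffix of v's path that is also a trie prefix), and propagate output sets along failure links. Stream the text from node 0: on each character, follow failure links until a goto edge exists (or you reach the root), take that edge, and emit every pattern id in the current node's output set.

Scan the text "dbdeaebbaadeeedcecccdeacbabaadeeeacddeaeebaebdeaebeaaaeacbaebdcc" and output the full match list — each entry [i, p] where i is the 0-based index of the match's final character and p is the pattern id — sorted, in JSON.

Build:
Trie (insert patterns):
  n0 'ε': a→11 b→1 c→7 d→3 e→16
  n1 'b': b→2  ←P2
  n2 'bb': ·  ←P0
  n3 'd': e→4
  n4 'de': a→5
  n5 'dea': e→6
  n6 'deae': ·  ←P1
  n7 'c': b→8 c→18
  n8 'cb': d→9
  n9 'cbd': c→10
  n10 'cbdc': ·  ←P3
  n11 'a': a→12
  n12 'aa': d→13
  n13 'aad': e→14
  n14 'aade': e→15
  n15 'aadee': ·  ←P4
  n16 'e': a→23 b→17
  n17 'eb': ·  ←P5
  n18 'cc': d→19
  n19 'ccd': e→20
  n20 'ccde': a→21
  n21 'ccdea': c→22
  n22 'ccdeac': ·  ←P6
  n23 'ea': c→24
  n24 'eac': ·  ←P7

BFS fail/out derivation:
  n1('b'): parent n0 fail=0; on 'b' 0 → fail=0;  out {2}∪∅={2}
  n3('d'): parent n0 fail=0; on 'd' 0 → fail=0;  out ∅∪∅=∅
  n7('c'): parent n0 fail=0; on 'c' 0 → fail=0;  out ∅∪∅=∅
  n11('a'): parent n0 fail=0; on 'a' 0 → fail=0;  out ∅∪∅=∅
  n16('e'): parent n0 fail=0; on 'e' 0 → fail=0;  out ∅∪∅=∅
  n2('bb'): parent n1 fail=0; on 'b' 0 → fail=1;  out {0}∪{2}={0,2}
  n4('de'): parent n3 fail=0; on 'e' 0 → fail=16;  out ∅∪∅=∅
  n8('cb'): parent n7 fail=0; on 'b' 0 → fail=1;  out ∅∪{2}={2}
  n12('aa'): parent n11 fail=0; on 'a' 0 → fail=11;  out ∅∪∅=∅
  n17('eb'): parent n16 fail=0; on 'b' 0 → fail=1;  out {5}∪{2}={2,5}
  n18('cc'): parent n7 fail=0; on 'c' 0 → fail=7;  out ∅∪∅=∅
  n23('ea'): parent n16 fail=0; on 'a' 0 → fail=11;  out ∅∪∅=∅
  n5('dea'): parent n4 fail=16; on 'a' 16 → fail=23;  out ∅∪∅=∅
  n9('cbd'): parent n8 fail=1; on 'd' 1→0 → fail=3;  out ∅∪∅=∅
  n13('aad'): parent n12 fail=11; on 'd' 11→0 → fail=3;  out ∅∪∅=∅
  n19('ccd'): parent n18 fail=7; on 'd' 7→0 → fail=3;  out ∅∪∅=∅
  n24('eac'): parent n23 fail=11; on 'c' 11→0 → fail=7;  out {7}∪∅={7}
  n6('deae'): parent n5 fail=23; on 'e' 23→11→0 → fail=16;  out {1}∪∅={1}
  n10('cbdc'): parent n9 fail=3; on 'c' 3→0 → fail=7;  out {3}∪∅={3}
  n14('aade'): parent n13 fail=3; on 'e' 3 → fail=4;  out ∅∪∅=∅
  n20('ccde'): parent n19 fail=3; on 'e' 3 → fail=4;  out ∅∪∅=∅
  n15('aadee'): parent n14 fail=4; on 'e' 4→16→0 → fail=16;  out {4}∪∅={4}
  n21('ccdea'): parent n20 fail=4; on 'a' 4 → fail=5;  out ∅∪∅=∅
  n22('ccdeac'): parent n21 fail=5; on 'c' 5→23 → fail=24;  out {6}∪{7}={6,7}

Run:
i=0 'd': node 0→3
i=1 'b': node 3→1 (via fail)  → match P2@[1:1]
i=2 'd': node 1→3 (via fail)
i=3 'e': node 3→4
i=4 'a': node 4→5
i=5 'e': node 5→6  → match P1@[2:5]
i=6 'b': node 6→17 (via fail)  → match P2@[6:6],P5@[5:6]
i=7 'b': node 17→2 (via fail)  → match P0@[6:7],P2@[7:7]
i=8 'a': node 2→11 (via fail)
i=9 'a': node 11→12
i=10 'd': node 12→13
i=11 'e': node 13→14
i=12 'e': node 14→15  → match P4@[8:12]
i=13 'e': node 15→16 (via fail)
i=14 'd': node 16→3 (via fail)
i=15 'c': node 3→7 (via fail)
i=16 'e': node 7→16 (via fail)
i=17 'c': node 16→7 (via fail)
i=18 'c': node 7→18
i=19 'c': node 18→18 (via fail)
i=20 'd': node 18→19
i=21 'e': node 19→20
i=22 'a': node 20→21
i=23 'c': node 21→22  → match P6@[18:23],P7@[21:23]
i=24 'b': node 22→8 (via fail)  → match P2@[24:24]
i=25 'a': node 8→11 (via fail)
i=26 'b': node 11→1 (via fail)  → match P2@[26:26]
i=27 'a': node 1→11 (via fail)
i=28 'a': node 11→12
i=29 'd': node 12→13
i=30 'e': node 13→14
i=31 'e': node 14→15  → match P4@[27:31]
i=32 'e': node 15→16 (via fail)
i=33 'a': node 16→23
i=34 'c': node 23→24  → match P7@[32:34]
i=35 'd': node 24→3 (via fail)
i=36 'd': node 3→3 (via fail)
i=37 'e': node 3→4
i=38 'a': node 4→5
i=39 'e': node 5→6  → match P1@[36:39]
i=40 'e': node 6→16 (via fail)
i=41 'b': node 16→17  → match P2@[41:41],P5@[40:41]
i=42 'a': node 17→11 (via fail)
i=43 'e': node 11→16 (via fail)
i=44 'b': node 16→17  → match P2@[44:44],P5@[43:44]
i=45 'd': node 17→3 (via fail)
i=46 'e': node 3→4
i=47 'a': node 4→5
i=48 'e': node 5→6  → match P1@[45:48]
i=49 'b': node 6→17 (via fail)  → match P2@[49:49],P5@[48:49]
i=50 'e': node 17→16 (via fail)
i=51 'a': node 16→23
i=52 'a': node 23→12 (via fail)
i=53 'a': node 12→12 (via fail)
i=54 'e': node 12→16 (via fail)
i=55 'a': node 16→23
i=56 'c': node 23→24  → match P7@[54:56]
i=57 'b': node 24→8 (via fail)  → match P2@[57:57]
i=58 'a': node 8→11 (via fail)
i=59 'e': node 11→16 (via fail)
i=60 'b': node 16→17  → match P2@[60:60],P5@[59:60]
i=61 'd': node 17→3 (via fail)
i=62 'c': node 3→7 (via fail)
i=63 'c': node 7→18

Result: [[1,2],[5,1],[6,2],[6,5],[7,0],[7,2],[12,4],[23,6],[23,7],[24,2],[26,2],[31,4],[34,7],[39,1],[41,2],[41,5],[44,2],[44,5],[48,1],[49,2],[49,5],[56,7],[57,2],[60,2],[60,5]]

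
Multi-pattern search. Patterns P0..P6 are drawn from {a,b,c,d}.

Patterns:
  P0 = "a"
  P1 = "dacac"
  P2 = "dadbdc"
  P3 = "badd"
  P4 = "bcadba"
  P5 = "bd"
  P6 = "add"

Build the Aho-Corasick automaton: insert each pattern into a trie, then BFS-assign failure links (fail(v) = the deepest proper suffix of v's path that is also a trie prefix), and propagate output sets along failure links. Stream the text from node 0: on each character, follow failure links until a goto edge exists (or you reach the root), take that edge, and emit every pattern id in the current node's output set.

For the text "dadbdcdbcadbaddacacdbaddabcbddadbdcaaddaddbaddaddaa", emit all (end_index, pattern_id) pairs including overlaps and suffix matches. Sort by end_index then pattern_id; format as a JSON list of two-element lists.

Build automaton:
Trie (insert patterns):
  n0 'ε': a→1 b→11 d→2
  n1 'a': d→21  ←P0
  n2 'd': a→3
  n3 'da': c→4 d→7
  n4 'dac': a→5
  n5 'daca': c→6
  n6 'dacac': ·  ←P1
  n7 'dad': b→8
  n8 'dadb': d→9
  n9 'dadbd': c→10
  n10 'dadbdc': ·  ←P2
  n11 'b': a→12 c→15 d→20
  n12 'ba': d→13
  n13 'bad': d→14
  n14 'badd': ·  ←P3
  n15 'bc': a→16
  n16 'bca': d→17
  n17 'bcad': b→18
  n18 'bcadb': a→19
  n19 'bcadba': ·  ←P4
  n20 'bd': ·  ←P5
  n21 'ad': d→22
  n22 'add': ·  ←P6

Failure links (BFS by depth):
  fail(1) 'a': from fail(0)=0 chase 'a': 0 ⇒ 0;  out={0}∪out(0)={0}
  fail(2) 'd': from fail(0)=0 chase 'd': 0 ⇒ 0;  out=∅∪out(0)=∅
  fail(11) 'b': from fail(0)=0 chase 'b': 0 ⇒ 0;  out=∅∪out(0)=∅
  fail(3) 'da': from fail(2)=0 chase 'a': 0 ⇒ 1;  out=∅∪out(1)={0}
  fail(12) 'ba': from fail(11)=0 chase 'a': 0 ⇒ 1;  out=∅∪out(1)={0}
  fail(15) 'bc': from fail(11)=0 chase 'c': 0 ⇒ 0;  out=∅∪out(0)=∅
  fail(20) 'bd': from fail(11)=0 chase 'd': 0 ⇒ 2;  out={5}∪out(2)={5}
  fail(21) 'ad': from fail(1)=0 chase 'd': 0 ⇒ 2;  out=∅∪out(2)=∅
  fail(4) 'dac': from fail(3)=1 chase 'c': 1→0 ⇒ 0;  out=∅∪out(0)=∅
  fail(7) 'dad': from fail(3)=1 chase 'd': 1 ⇒ 21;  out=∅∪out(21)=∅
  fail(13) 'bad': from fail(12)=1 chase 'd': 1 ⇒ 21;  out=∅∪out(21)=∅
  fail(16) 'bca': from fail(15)=0 chase 'a': 0 ⇒ 1;  out=∅∪out(1)={0}
  fail(22) 'add': from fail(21)=2 chase 'd': 2→0 ⇒ 2;  out={6}∪out(2)={6}
  fail(5) 'daca': from fail(4)=0 chase 'a': 0 ⇒ 1;  out=∅∪out(1)={0}
  fail(8) 'dadb': from fail(7)=21 chase 'b': 21→2→0 ⇒ 11;  out=∅∪out(11)=∅
  fail(14) 'badd': from fail(13)=21 chase 'd': 21 ⇒ 22;  out={3}∪out(22)={3,6}
  fail(17) 'bcad': from fail(16)=1 chase 'd': 1 ⇒ 21;  out=∅∪out(21)=∅
  fail(6) 'dacac': from fail(5)=1 chase 'c': 1→0 ⇒ 0;  out={1}∪out(0)={1}
  fail(9) 'dadbd': from fail(8)=11 chase 'd': 11 ⇒ 20;  out=∅∪out(20)={5}
  fail(18) 'bcadb': from fail(17)=21 chase 'b': 21→2→0 ⇒ 11;  out=∅∪out(11)=∅
  fail(10) 'dadbdc': from fail(9)=20 chase 'c': 20→2→0 ⇒ 0;  out={2}∪out(0)={2}
  fail(19) 'bcadba': from fail(18)=11 chase 'a': 11 ⇒ 12;  out={4}∪out(12)={0,4}

Text stream:
pos 0 'd': at 2
pos 1 'a': at 3  → match P0@[1:1]
pos 2 'd': at 7
pos 3 'b': at 8
pos 4 'd': at 9  → match P5@[3:4]
pos 5 'c': at 10  → match P2@[0:5]
pos 6 'd': at 2 (fail-walked)
pos 7 'b': at 11 (fail-walked)
pos 8 'c': at 15
pos 9 'a': at 16  → match P0@[9:9]
pos 10 'd': at 17
pos 11 'b': at 18
pos 12 'a': at 19  → match P0@[12:12],P4@[7:12]
pos 13 'd': at 13 (fail-walked)
pos 14 'd': at 14  → match P3@[11:14],P6@[12:14]
pos 15 'a': at 3 (fail-walked)  → match P0@[15:15]
pos 16 'c': at 4
pos 17 'a': at 5  → match P0@[17:17]
pos 18 'c': at 6  → match P1@[14:18]
pos 19 'd': at 2 (fail-walked)
pos 20 'b': at 11 (fail-walked)
pos 21 'a': at 12  → match P0@[21:21]
pos 22 'd': at 13
pos 23 'd': at 14  → match P3@[20:23],P6@[21:23]
pos 24 'a': at 3 (fail-walked)  → match P0@[24:24]
pos 25 'b': at 11 (fail-walked)
pos 26 'c': at 15
pos 27 'b': at 11 (fail-walked)
pos 28 'd': at 20  → match P5@[27:28]
pos 29 'd': at 2 (fail-walked)
pos 30 'a': at 3  → match P0@[30:30]
pos 31 'd': at 7
pos 32 'b': at 8
pos 33 'd': at 9  → match P5@[32:33]
pos 34 'c': at 10  → match P2@[29:34]
pos 35 'a': at 1 (fail-walked)  → match P0@[35:35]
pos 36 'a': at 1 (fail-walked)  → match P0@[36:36]
pos 37 'd': at 21
pos 38 'd': at 22  → match P6@[36:38]
pos 39 'a': at 3 (fail-walked)  → match P0@[39:39]
pos 40 'd': at 7
pos 41 'd': at 22 (fail-walked)  → match P6@[39:41]
pos 42 'b': at 11 (fail-walked)
pos 43 'a': at 12  → match P0@[43:43]
pos 44 'd': at 13
pos 45 'd': at 14  → match P3@[42:45],P6@[43:45]
pos 46 'a': at 3 (fail-walked)  → match P0@[46:46]
pos 47 'd': at 7
pos 48 'd': at 22 (fail-walked)  → match P6@[46:48]
pos 49 'a': at 3 (fail-walked)  → match P0@[49:49]
pos 50 'a': at 1 (fail-walked)  → match P0@[50:50]

All matches (sorted): [[1,0],[4,5],[5,2],[9,0],[12,0],[12,4],[14,3],[14,6],[15,0],[17,0],[18,1],[21,0],[23,3],[23,6],[24,0],[28,5],[30,0],[33,5],[34,2],[35,0],[36,0],[38,6],[39,0],[41,6],[43,0],[45,3],[45,6],[46,0],[48,6],[49,0],[50,0]]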